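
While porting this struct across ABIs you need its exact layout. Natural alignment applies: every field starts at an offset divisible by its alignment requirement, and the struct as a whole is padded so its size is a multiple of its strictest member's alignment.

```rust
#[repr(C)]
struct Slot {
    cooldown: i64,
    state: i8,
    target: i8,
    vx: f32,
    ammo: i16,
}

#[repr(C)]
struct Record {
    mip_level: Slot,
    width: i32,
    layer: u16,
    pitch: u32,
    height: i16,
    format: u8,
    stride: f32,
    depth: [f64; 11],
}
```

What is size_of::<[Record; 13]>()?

1768

Slot: 0..8  cooldown  (8B, 8-aligned); 8..9  state  (1B, 1-aligned); 9..10  target  (1B, 1-aligned); 10..12  -- padding (2B); 12..16  vx  (4B, 4-aligned); 16..18  ammo  (2B, 2-aligned); 18..24  -- tail padding (6B); sizeof = 24, alignof = 8
0..24  mip_level  (24B, 8-aligned)
24..28  width  (4B, 4-aligned)
28..30  layer  (2B, 2-aligned)
30..32  -- padding (2B)
32..36  pitch  (4B, 4-aligned)
36..38  height  (2B, 2-aligned)
38..39  format  (1B, 1-aligned)
39..40  -- padding (1B)
40..44  stride  (4B, 4-aligned)
44..48  -- padding (4B)
48..136  depth  (88B, 8-aligned)
sizeof = 136, alignof = 8
array of 13: 13 × 136 = 1768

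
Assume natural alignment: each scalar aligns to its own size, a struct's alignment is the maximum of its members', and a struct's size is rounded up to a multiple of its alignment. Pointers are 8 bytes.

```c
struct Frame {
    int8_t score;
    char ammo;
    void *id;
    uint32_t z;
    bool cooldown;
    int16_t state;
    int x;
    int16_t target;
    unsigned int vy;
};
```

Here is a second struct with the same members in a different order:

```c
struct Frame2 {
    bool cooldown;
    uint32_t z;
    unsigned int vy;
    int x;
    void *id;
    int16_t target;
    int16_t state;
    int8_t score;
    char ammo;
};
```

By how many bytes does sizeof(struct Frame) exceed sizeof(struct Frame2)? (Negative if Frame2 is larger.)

8

score at 0 (size 1, align 1) → ends 1
ammo at 1 (size 1, align 1) → ends 2
pad 6 to align 8 for id
id at 8 (size 8, align 8) → ends 16
z at 16 (size 4, align 4) → ends 20
cooldown at 20 (size 1, align 1) → ends 21
pad 1 to align 2 for state
state at 22 (size 2, align 2) → ends 24
x at 24 (size 4, align 4) → ends 28
target at 28 (size 2, align 2) → ends 30
pad 2 to align 4 for vy
vy at 32 (size 4, align 4) → ends 36
tail pad 4 to reach multiple of 8
total 40 bytes, alignment 8
— Frame2 —
cooldown at 0 (size 1, align 1) → ends 1
pad 3 to align 4 for z
z at 4 (size 4, align 4) → ends 8
vy at 8 (size 4, align 4) → ends 12
x at 12 (size 4, align 4) → ends 16
id at 16 (size 8, align 8) → ends 24
target at 24 (size 2, align 2) → ends 26
state at 26 (size 2, align 2) → ends 28
score at 28 (size 1, align 1) → ends 29
ammo at 29 (size 1, align 1) → ends 30
tail pad 2 to reach multiple of 8
total 32 bytes, alignment 8
40 − 32 = 8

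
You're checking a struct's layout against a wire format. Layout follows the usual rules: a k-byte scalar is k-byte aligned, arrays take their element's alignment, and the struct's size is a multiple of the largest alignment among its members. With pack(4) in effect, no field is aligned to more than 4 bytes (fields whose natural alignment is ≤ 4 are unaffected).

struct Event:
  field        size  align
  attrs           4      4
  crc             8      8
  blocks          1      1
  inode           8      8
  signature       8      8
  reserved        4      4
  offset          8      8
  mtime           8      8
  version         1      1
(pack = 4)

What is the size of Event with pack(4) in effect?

attrs at 0 (size 4, align 4) → ends 4
crc at 4 (size 8, align 4) → ends 12
blocks at 12 (size 1, align 1) → ends 13
pad 3 to align 4 for inode
inode at 16 (size 8, align 4) → ends 24
signature at 24 (size 8, align 4) → ends 32
reserved at 32 (size 4, align 4) → ends 36
offset at 36 (size 8, align 4) → ends 44
mtime at 44 (size 8, align 4) → ends 52
version at 52 (size 1, align 1) → ends 53
tail pad 3 to reach multiple of 4
total 56 bytes, alignment 4

56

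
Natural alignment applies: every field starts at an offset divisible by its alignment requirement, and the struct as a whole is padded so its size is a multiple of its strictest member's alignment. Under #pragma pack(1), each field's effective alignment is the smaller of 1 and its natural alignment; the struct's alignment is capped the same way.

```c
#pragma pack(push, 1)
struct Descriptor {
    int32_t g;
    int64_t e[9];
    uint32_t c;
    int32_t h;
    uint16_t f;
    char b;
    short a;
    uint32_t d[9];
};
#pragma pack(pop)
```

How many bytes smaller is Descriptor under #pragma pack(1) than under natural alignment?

natural layout:
  @0: g [4B, align 4] → 4
  +4 pad (align 8)
  @8: e [72B, align 8] → 80
  @80: c [4B, align 4] → 84
  @84: h [4B, align 4] → 88
  @88: f [2B, align 2] → 90
  @90: b [1B, align 1] → 91
  +1 pad (align 2)
  @92: a [2B, align 2] → 94
  +2 pad (align 4)
  @96: d [36B, align 4] → 132
  +4 tail pad (align 8)
  size 136, align 8
packed(1) layout:
  @0: g [4B, align 1] → 4
  @4: e [72B, align 1] → 76
  @76: c [4B, align 1] → 80
  @80: h [4B, align 1] → 84
  @84: f [2B, align 1] → 86
  @86: b [1B, align 1] → 87
  @87: a [2B, align 1] → 89
  @89: d [36B, align 1] → 125
  size 125, align 1
136 − 125 = 11

11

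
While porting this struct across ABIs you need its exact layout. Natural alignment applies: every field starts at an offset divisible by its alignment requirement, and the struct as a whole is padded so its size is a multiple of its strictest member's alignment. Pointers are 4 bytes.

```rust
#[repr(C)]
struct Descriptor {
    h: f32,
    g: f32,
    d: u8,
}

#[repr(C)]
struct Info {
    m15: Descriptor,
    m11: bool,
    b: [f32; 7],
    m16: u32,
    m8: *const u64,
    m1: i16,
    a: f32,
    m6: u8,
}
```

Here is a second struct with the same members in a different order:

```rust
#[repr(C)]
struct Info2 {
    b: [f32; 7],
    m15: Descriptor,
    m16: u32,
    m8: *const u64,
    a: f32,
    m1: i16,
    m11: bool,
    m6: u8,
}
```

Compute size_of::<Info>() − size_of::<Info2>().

8

Descriptor: h at 0 (size 4, align 4) → ends 4; g at 4 (size 4, align 4) → ends 8; d at 8 (size 1, align 1) → ends 9; tail pad 3 to reach multiple of 4; total 12 bytes, alignment 4
m15 at 0 (size 12, align 4) → ends 12
m11 at 12 (size 1, align 1) → ends 13
pad 3 to align 4 for b
b at 16 (size 28, align 4) → ends 44
m16 at 44 (size 4, align 4) → ends 48
m8 at 48 (size 4, align 4) → ends 52
m1 at 52 (size 2, align 2) → ends 54
pad 2 to align 4 for a
a at 56 (size 4, align 4) → ends 60
m6 at 60 (size 1, align 1) → ends 61
tail pad 3 to reach multiple of 4
total 64 bytes, alignment 4
— Info2 —
b at 0 (size 28, align 4) → ends 28
m15 at 28 (size 12, align 4) → ends 40
m16 at 40 (size 4, align 4) → ends 44
m8 at 44 (size 4, align 4) → ends 48
a at 48 (size 4, align 4) → ends 52
m1 at 52 (size 2, align 2) → ends 54
m11 at 54 (size 1, align 1) → ends 55
m6 at 55 (size 1, align 1) → ends 56
total 56 bytes, alignment 4
64 − 56 = 8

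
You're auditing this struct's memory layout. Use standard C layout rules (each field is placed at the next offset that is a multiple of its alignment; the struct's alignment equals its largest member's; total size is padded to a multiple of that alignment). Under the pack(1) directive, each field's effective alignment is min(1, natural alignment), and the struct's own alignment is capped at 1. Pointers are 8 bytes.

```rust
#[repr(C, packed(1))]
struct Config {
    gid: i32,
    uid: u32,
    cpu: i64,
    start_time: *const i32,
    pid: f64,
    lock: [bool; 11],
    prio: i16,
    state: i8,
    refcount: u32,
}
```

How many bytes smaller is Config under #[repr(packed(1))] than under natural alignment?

6

natural layout:
  0..4  gid  (4B, 4-aligned)
  4..8  uid  (4B, 4-aligned)
  8..16  cpu  (8B, 8-aligned)
  16..24  start_time  (8B, 8-aligned)
  24..32  pid  (8B, 8-aligned)
  32..43  lock  (11B, 1-aligned)
  43..44  -- padding (1B)
  44..46  prio  (2B, 2-aligned)
  46..47  state  (1B, 1-aligned)
  47..48  -- padding (1B)
  48..52  refcount  (4B, 4-aligned)
  52..56  -- tail padding (4B)
  sizeof = 56, alignof = 8
packed(1) layout:
  0..4  gid  (4B, 1-aligned)
  4..8  uid  (4B, 1-aligned)
  8..16  cpu  (8B, 1-aligned)
  16..24  start_time  (8B, 1-aligned)
  24..32  pid  (8B, 1-aligned)
  32..43  lock  (11B, 1-aligned)
  43..45  prio  (2B, 1-aligned)
  45..46  state  (1B, 1-aligned)
  46..50  refcount  (4B, 1-aligned)
  sizeof = 50, alignof = 1
56 − 50 = 6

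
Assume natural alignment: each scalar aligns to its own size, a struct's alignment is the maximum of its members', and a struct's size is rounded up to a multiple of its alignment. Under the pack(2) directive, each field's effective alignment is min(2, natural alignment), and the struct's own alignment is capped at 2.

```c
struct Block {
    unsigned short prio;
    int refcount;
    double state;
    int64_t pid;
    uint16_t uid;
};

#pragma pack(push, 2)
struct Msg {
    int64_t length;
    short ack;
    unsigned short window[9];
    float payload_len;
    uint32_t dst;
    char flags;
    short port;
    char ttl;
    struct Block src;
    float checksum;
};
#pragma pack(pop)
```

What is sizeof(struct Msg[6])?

468

Block: 0..2  prio  (2B, 2-aligned); 2..4  -- padding (2B); 4..8  refcount  (4B, 4-aligned); 8..16  state  (8B, 8-aligned); 16..24  pid  (8B, 8-aligned); 24..26  uid  (2B, 2-aligned); 26..32  -- tail padding (6B); sizeof = 32, alignof = 8
0..8  length  (8B, 2-aligned)
8..10  ack  (2B, 2-aligned)
10..28  window  (18B, 2-aligned)
28..32  payload_len  (4B, 2-aligned)
32..36  dst  (4B, 2-aligned)
36..37  flags  (1B, 1-aligned)
37..38  -- padding (1B)
38..40  port  (2B, 2-aligned)
40..41  ttl  (1B, 1-aligned)
41..42  -- padding (1B)
42..74  src  (32B, 2-aligned)
74..78  checksum  (4B, 2-aligned)
sizeof = 78, alignof = 2
array of 6: 6 × 78 = 468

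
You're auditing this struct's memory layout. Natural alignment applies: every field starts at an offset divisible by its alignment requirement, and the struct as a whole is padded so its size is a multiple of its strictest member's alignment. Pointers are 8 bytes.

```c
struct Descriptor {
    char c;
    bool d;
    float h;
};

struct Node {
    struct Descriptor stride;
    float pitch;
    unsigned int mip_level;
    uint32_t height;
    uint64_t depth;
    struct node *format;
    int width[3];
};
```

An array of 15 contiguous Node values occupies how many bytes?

840

Descriptor: 0..1  c  (1B, 1-aligned); 1..2  d  (1B, 1-aligned); 2..4  -- padding (2B); 4..8  h  (4B, 4-aligned); sizeof = 8, alignof = 4
0..8  stride  (8B, 4-aligned)
8..12  pitch  (4B, 4-aligned)
12..16  mip_level  (4B, 4-aligned)
16..20  height  (4B, 4-aligned)
20..24  -- padding (4B)
24..32  depth  (8B, 8-aligned)
32..40  format  (8B, 8-aligned)
40..52  width  (12B, 4-aligned)
52..56  -- tail padding (4B)
sizeof = 56, alignof = 8
array of 15: 15 × 56 = 840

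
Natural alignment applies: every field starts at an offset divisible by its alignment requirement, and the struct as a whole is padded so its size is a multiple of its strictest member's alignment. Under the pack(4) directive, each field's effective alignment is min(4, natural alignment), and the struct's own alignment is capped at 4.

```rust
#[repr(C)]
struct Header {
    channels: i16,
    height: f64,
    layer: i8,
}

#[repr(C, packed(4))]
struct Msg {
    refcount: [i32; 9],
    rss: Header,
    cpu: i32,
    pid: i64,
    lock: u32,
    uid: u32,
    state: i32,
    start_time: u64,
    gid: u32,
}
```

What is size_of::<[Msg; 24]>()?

Header: 0..2  channels  (2B, 2-aligned); 2..8  -- padding (6B); 8..16  height  (8B, 8-aligned); 16..17  layer  (1B, 1-aligned); 17..24  -- tail padding (7B); sizeof = 24, alignof = 8
0..36  refcount  (36B, 4-aligned)
36..60  rss  (24B, 4-aligned)
60..64  cpu  (4B, 4-aligned)
64..72  pid  (8B, 4-aligned)
72..76  lock  (4B, 4-aligned)
76..80  uid  (4B, 4-aligned)
80..84  state  (4B, 4-aligned)
84..92  start_time  (8B, 4-aligned)
92..96  gid  (4B, 4-aligned)
sizeof = 96, alignof = 4
array of 24: 24 × 96 = 2304

2304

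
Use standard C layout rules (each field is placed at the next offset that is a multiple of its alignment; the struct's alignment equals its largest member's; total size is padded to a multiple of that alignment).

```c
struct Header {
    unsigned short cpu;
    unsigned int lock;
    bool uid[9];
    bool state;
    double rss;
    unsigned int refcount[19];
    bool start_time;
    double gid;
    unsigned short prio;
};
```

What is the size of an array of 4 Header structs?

@0: cpu [2B, align 2] → 2
+2 pad (align 4)
@4: lock [4B, align 4] → 8
@8: uid [9B, align 1] → 17
@17: state [1B, align 1] → 18
+6 pad (align 8)
@24: rss [8B, align 8] → 32
@32: refcount [76B, align 4] → 108
@108: start_time [1B, align 1] → 109
+3 pad (align 8)
@112: gid [8B, align 8] → 120
@120: prio [2B, align 2] → 122
+6 tail pad (align 8)
size 128, align 8
array of 4: 4 × 128 = 512

512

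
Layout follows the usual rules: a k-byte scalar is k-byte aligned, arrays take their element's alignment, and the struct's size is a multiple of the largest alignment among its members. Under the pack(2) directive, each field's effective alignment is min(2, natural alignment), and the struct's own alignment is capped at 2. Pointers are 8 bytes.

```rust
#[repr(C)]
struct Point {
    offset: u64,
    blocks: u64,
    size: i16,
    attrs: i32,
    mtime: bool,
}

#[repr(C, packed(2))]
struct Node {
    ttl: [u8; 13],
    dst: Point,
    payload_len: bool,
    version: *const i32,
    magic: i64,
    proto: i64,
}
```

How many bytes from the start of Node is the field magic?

Point: 0..8  offset  (8B, 8-aligned); 8..16  blocks  (8B, 8-aligned); 16..18  size  (2B, 2-aligned); 18..20  -- padding (2B); 20..24  attrs  (4B, 4-aligned); 24..25  mtime  (1B, 1-aligned); 25..32  -- tail padding (7B); sizeof = 32, alignof = 8
0..13  ttl  (13B, 1-aligned)
13..14  -- padding (1B)
14..46  dst  (32B, 2-aligned)
46..47  payload_len  (1B, 1-aligned)
47..48  -- padding (1B)
48..56  version  (8B, 2-aligned)
56..64  magic  (8B, 2-aligned)

56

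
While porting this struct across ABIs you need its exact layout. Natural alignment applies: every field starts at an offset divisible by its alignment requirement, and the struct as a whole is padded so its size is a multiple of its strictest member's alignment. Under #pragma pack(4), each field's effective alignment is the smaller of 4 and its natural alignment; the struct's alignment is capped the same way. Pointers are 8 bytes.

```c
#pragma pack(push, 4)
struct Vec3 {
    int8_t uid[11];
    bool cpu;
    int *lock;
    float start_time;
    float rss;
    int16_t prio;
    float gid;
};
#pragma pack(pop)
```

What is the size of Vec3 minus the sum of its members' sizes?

2

@0: uid [11B, align 1] → 11
@11: cpu [1B, align 1] → 12
@12: lock [8B, align 4] → 20
@20: start_time [4B, align 4] → 24
@24: rss [4B, align 4] → 28
@28: prio [2B, align 2] → 30
+2 pad (align 4)
@32: gid [4B, align 4] → 36
size 36, align 4
data bytes 34, size 36 → padding 2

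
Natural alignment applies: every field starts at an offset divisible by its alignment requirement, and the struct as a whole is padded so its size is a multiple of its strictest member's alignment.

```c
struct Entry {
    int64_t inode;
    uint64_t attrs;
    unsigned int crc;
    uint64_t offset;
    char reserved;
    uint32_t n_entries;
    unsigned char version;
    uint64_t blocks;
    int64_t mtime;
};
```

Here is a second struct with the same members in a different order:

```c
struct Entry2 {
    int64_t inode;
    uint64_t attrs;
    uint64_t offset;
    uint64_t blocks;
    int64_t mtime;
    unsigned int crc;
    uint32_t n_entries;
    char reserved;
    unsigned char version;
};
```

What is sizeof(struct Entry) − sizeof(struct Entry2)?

inode at 0 (size 8, align 8) → ends 8
attrs at 8 (size 8, align 8) → ends 16
crc at 16 (size 4, align 4) → ends 20
pad 4 to align 8 for offset
offset at 24 (size 8, align 8) → ends 32
reserved at 32 (size 1, align 1) → ends 33
pad 3 to align 4 for n_entries
n_entries at 36 (size 4, align 4) → ends 40
version at 40 (size 1, align 1) → ends 41
pad 7 to align 8 for blocks
blocks at 48 (size 8, align 8) → ends 56
mtime at 56 (size 8, align 8) → ends 64
total 64 bytes, alignment 8
— Entry2 —
inode at 0 (size 8, align 8) → ends 8
attrs at 8 (size 8, align 8) → ends 16
offset at 16 (size 8, align 8) → ends 24
blocks at 24 (size 8, align 8) → ends 32
mtime at 32 (size 8, align 8) → ends 40
crc at 40 (size 4, align 4) → ends 44
n_entries at 44 (size 4, align 4) → ends 48
reserved at 48 (size 1, align 1) → ends 49
version at 49 (size 1, align 1) → ends 50
tail pad 6 to reach multiple of 8
total 56 bytes, alignment 8
64 − 56 = 8

8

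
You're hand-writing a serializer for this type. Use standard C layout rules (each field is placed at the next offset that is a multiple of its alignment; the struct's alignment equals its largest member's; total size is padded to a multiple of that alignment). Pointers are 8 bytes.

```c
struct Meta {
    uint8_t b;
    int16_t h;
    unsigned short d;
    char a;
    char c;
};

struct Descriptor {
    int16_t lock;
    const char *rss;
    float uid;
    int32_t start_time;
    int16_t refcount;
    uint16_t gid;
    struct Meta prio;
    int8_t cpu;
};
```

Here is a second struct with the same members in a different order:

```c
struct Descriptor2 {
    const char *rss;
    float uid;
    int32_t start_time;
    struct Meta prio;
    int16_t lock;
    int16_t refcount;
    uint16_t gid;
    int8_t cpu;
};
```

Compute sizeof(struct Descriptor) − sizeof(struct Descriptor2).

8

Meta: b at 0 (size 1, align 1) → ends 1; pad 1 to align 2 for h; h at 2 (size 2, align 2) → ends 4; d at 4 (size 2, align 2) → ends 6; a at 6 (size 1, align 1) → ends 7; c at 7 (size 1, align 1) → ends 8; total 8 bytes, alignment 2
lock at 0 (size 2, align 2) → ends 2
pad 6 to align 8 for rss
rss at 8 (size 8, align 8) → ends 16
uid at 16 (size 4, align 4) → ends 20
start_time at 20 (size 4, align 4) → ends 24
refcount at 24 (size 2, align 2) → ends 26
gid at 26 (size 2, align 2) → ends 28
prio at 28 (size 8, align 2) → ends 36
cpu at 36 (size 1, align 1) → ends 37
tail pad 3 to reach multiple of 8
total 40 bytes, alignment 8
— Descriptor2 —
rss at 0 (size 8, align 8) → ends 8
uid at 8 (size 4, align 4) → ends 12
start_time at 12 (size 4, align 4) → ends 16
prio at 16 (size 8, align 2) → ends 24
lock at 24 (size 2, align 2) → ends 26
refcount at 26 (size 2, align 2) → ends 28
gid at 28 (size 2, align 2) → ends 30
cpu at 30 (size 1, align 1) → ends 31
tail pad 1 to reach multiple of 8
total 32 bytes, alignment 8
40 − 32 = 8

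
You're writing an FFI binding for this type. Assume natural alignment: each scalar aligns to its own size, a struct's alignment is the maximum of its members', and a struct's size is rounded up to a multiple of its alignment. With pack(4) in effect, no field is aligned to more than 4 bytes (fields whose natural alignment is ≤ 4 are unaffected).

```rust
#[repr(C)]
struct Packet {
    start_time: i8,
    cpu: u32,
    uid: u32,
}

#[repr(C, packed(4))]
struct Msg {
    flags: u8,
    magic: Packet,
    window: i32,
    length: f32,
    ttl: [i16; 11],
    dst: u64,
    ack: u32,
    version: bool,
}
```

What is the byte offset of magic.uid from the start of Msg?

Packet: 0..1  start_time  (1B, 1-aligned); 1..4  -- padding (3B); 4..8  cpu  (4B, 4-aligned); 8..12  uid  (4B, 4-aligned); sizeof = 12, alignof = 4
0..1  flags  (1B, 1-aligned)
1..4  -- padding (3B)
4..16  magic  (12B, 4-aligned)
within Packet: uid at 8
4 + 8 = 12

12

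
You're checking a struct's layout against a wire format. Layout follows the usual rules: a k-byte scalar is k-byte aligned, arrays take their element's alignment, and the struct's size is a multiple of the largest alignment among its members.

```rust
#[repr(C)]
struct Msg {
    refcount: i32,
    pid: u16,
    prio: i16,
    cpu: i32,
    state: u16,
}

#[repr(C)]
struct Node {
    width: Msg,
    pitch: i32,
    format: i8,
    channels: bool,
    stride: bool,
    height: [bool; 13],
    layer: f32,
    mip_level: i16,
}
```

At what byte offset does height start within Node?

Msg: @0: refcount [4B, align 4] → 4; @4: pid [2B, align 2] → 6; @6: prio [2B, align 2] → 8; @8: cpu [4B, align 4] → 12; @12: state [2B, align 2] → 14; +2 tail pad (align 4); size 16, align 4
@0: width [16B, align 4] → 16
@16: pitch [4B, align 4] → 20
@20: format [1B, align 1] → 21
@21: channels [1B, align 1] → 22
@22: stride [1B, align 1] → 23
@23: height [13B, align 1] → 36

23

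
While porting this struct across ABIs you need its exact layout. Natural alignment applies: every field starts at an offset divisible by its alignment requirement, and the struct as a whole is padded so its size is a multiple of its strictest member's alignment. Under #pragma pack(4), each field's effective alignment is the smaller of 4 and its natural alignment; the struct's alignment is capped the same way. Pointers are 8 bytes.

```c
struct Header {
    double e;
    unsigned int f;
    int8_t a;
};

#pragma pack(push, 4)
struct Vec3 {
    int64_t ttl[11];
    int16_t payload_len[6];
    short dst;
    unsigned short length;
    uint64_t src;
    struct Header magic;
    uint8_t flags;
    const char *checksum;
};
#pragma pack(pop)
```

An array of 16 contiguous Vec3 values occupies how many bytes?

2240

Header: 0..8  e  (8B, 8-aligned); 8..12  f  (4B, 4-aligned); 12..13  a  (1B, 1-aligned); 13..16  -- tail padding (3B); sizeof = 16, alignof = 8
0..88  ttl  (88B, 4-aligned)
88..100  payload_len  (12B, 2-aligned)
100..102  dst  (2B, 2-aligned)
102..104  length  (2B, 2-aligned)
104..112  src  (8B, 4-aligned)
112..128  magic  (16B, 4-aligned)
128..129  flags  (1B, 1-aligned)
129..132  -- padding (3B)
132..140  checksum  (8B, 4-aligned)
sizeof = 140, alignof = 4
array of 16: 16 × 140 = 2240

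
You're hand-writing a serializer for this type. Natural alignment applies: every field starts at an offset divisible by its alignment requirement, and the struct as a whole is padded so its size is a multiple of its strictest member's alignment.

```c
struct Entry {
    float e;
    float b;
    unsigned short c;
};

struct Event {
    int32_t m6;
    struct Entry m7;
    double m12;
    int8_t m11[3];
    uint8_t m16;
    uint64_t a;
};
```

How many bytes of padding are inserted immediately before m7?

Entry: e at 0 (size 4, align 4) → ends 4; b at 4 (size 4, align 4) → ends 8; c at 8 (size 2, align 2) → ends 10; tail pad 2 to reach multiple of 4; total 12 bytes, alignment 4
m6 at 0 (size 4, align 4) → ends 4
m7 at 4 (size 12, align 4) → ends 16

0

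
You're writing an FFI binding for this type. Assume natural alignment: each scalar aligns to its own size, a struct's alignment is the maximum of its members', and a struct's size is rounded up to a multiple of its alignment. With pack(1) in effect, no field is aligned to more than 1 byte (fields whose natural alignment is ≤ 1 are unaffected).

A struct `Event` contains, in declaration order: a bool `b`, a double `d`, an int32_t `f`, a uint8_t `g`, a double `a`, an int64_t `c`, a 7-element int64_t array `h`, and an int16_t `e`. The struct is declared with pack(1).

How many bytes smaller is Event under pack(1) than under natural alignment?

natural layout:
  0..1  b  (1B, 1-aligned)
  1..8  -- padding (7B)
  8..16  d  (8B, 8-aligned)
  16..20  f  (4B, 4-aligned)
  20..21  g  (1B, 1-aligned)
  21..24  -- padding (3B)
  24..32  a  (8B, 8-aligned)
  32..40  c  (8B, 8-aligned)
  40..96  h  (56B, 8-aligned)
  96..98  e  (2B, 2-aligned)
  98..104  -- tail padding (6B)
  sizeof = 104, alignof = 8
packed(1) layout:
  0..1  b  (1B, 1-aligned)
  1..9  d  (8B, 1-aligned)
  9..13  f  (4B, 1-aligned)
  13..14  g  (1B, 1-aligned)
  14..22  a  (8B, 1-aligned)
  22..30  c  (8B, 1-aligned)
  30..86  h  (56B, 1-aligned)
  86..88  e  (2B, 1-aligned)
  sizeof = 88, alignof = 1
104 − 88 = 16

16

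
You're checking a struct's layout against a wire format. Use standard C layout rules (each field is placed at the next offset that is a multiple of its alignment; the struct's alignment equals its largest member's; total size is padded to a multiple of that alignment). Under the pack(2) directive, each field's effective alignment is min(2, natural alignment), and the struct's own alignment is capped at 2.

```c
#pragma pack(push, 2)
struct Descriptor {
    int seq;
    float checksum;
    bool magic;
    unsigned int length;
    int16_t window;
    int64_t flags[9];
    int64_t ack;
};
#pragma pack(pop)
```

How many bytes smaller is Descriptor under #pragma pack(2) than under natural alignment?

8

natural layout:
  0..4  seq  (4B, 4-aligned)
  4..8  checksum  (4B, 4-aligned)
  8..9  magic  (1B, 1-aligned)
  9..12  -- padding (3B)
  12..16  length  (4B, 4-aligned)
  16..18  window  (2B, 2-aligned)
  18..24  -- padding (6B)
  24..96  flags  (72B, 8-aligned)
  96..104  ack  (8B, 8-aligned)
  sizeof = 104, alignof = 8
packed(2) layout:
  0..4  seq  (4B, 2-aligned)
  4..8  checksum  (4B, 2-aligned)
  8..9  magic  (1B, 1-aligned)
  9..10  -- padding (1B)
  10..14  length  (4B, 2-aligned)
  14..16  window  (2B, 2-aligned)
  16..88  flags  (72B, 2-aligned)
  88..96  ack  (8B, 2-aligned)
  sizeof = 96, alignof = 2
104 − 96 = 8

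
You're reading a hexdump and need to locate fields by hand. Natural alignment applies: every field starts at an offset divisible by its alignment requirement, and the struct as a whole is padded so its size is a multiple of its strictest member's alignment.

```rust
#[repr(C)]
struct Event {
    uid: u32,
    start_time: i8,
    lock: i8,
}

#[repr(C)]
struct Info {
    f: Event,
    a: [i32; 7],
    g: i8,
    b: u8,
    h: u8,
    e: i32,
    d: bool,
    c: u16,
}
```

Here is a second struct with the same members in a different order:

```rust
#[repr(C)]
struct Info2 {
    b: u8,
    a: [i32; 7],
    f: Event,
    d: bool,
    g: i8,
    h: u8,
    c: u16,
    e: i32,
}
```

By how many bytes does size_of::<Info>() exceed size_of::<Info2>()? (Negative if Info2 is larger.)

-4

Event: @0: uid [4B, align 4] → 4; @4: start_time [1B, align 1] → 5; @5: lock [1B, align 1] → 6; +2 tail pad (align 4); size 8, align 4
@0: f [8B, align 4] → 8
@8: a [28B, align 4] → 36
@36: g [1B, align 1] → 37
@37: b [1B, align 1] → 38
@38: h [1B, align 1] → 39
+1 pad (align 4)
@40: e [4B, align 4] → 44
@44: d [1B, align 1] → 45
+1 pad (align 2)
@46: c [2B, align 2] → 48
size 48, align 4
— Info2 —
@0: b [1B, align 1] → 1
+3 pad (align 4)
@4: a [28B, align 4] → 32
@32: f [8B, align 4] → 40
@40: d [1B, align 1] → 41
@41: g [1B, align 1] → 42
@42: h [1B, align 1] → 43
+1 pad (align 2)
@44: c [2B, align 2] → 46
+2 pad (align 4)
@48: e [4B, align 4] → 52
size 52, align 4
48 − 52 = -4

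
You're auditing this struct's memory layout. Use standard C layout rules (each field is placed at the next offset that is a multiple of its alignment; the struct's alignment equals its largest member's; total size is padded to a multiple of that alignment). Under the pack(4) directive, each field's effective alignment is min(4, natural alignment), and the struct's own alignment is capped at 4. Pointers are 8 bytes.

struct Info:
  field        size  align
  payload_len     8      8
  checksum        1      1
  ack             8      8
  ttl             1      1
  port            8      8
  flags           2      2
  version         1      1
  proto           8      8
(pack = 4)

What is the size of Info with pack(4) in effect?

payload_len at 0 (size 8, align 4) → ends 8
checksum at 8 (size 1, align 1) → ends 9
pad 3 to align 4 for ack
ack at 12 (size 8, align 4) → ends 20
ttl at 20 (size 1, align 1) → ends 21
pad 3 to align 4 for port
port at 24 (size 8, align 4) → ends 32
flags at 32 (size 2, align 2) → ends 34
version at 34 (size 1, align 1) → ends 35
pad 1 to align 4 for proto
proto at 36 (size 8, align 4) → ends 44
total 44 bytes, alignment 4

44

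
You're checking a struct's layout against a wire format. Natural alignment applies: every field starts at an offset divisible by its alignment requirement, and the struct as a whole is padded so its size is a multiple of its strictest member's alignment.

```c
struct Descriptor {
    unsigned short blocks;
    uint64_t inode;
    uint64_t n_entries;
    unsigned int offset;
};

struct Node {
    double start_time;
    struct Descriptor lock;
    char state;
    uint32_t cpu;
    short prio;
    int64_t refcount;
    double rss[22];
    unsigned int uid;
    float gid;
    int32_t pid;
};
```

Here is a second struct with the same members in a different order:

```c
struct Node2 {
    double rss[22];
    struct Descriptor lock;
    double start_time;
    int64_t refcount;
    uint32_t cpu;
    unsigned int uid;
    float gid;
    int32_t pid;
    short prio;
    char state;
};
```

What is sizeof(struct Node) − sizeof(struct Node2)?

Descriptor: @0: blocks [2B, align 2] → 2; +6 pad (align 8); @8: inode [8B, align 8] → 16; @16: n_entries [8B, align 8] → 24; @24: offset [4B, align 4] → 28; +4 tail pad (align 8); size 32, align 8
@0: start_time [8B, align 8] → 8
@8: lock [32B, align 8] → 40
@40: state [1B, align 1] → 41
+3 pad (align 4)
@44: cpu [4B, align 4] → 48
@48: prio [2B, align 2] → 50
+6 pad (align 8)
@56: refcount [8B, align 8] → 64
@64: rss [176B, align 8] → 240
@240: uid [4B, align 4] → 244
@244: gid [4B, align 4] → 248
@248: pid [4B, align 4] → 252
+4 tail pad (align 8)
size 256, align 8
— Node2 —
@0: rss [176B, align 8] → 176
@176: lock [32B, align 8] → 208
@208: start_time [8B, align 8] → 216
@216: refcount [8B, align 8] → 224
@224: cpu [4B, align 4] → 228
@228: uid [4B, align 4] → 232
@232: gid [4B, align 4] → 236
@236: pid [4B, align 4] → 240
@240: prio [2B, align 2] → 242
@242: state [1B, align 1] → 243
+5 tail pad (align 8)
size 248, align 8
256 − 248 = 8

8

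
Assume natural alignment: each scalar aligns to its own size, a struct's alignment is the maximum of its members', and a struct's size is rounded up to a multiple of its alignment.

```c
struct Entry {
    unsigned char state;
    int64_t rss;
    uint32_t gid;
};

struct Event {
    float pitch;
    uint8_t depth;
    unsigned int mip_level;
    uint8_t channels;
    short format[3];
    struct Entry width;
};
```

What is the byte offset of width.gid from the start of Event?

Entry: @0: state [1B, align 1] → 1; +7 pad (align 8); @8: rss [8B, align 8] → 16; @16: gid [4B, align 4] → 20; +4 tail pad (align 8); size 24, align 8
@0: pitch [4B, align 4] → 4
@4: depth [1B, align 1] → 5
+3 pad (align 4)
@8: mip_level [4B, align 4] → 12
@12: channels [1B, align 1] → 13
+1 pad (align 2)
@14: format [6B, align 2] → 20
+4 pad (align 8)
@24: width [24B, align 8] → 48
within Entry: gid at 16
24 + 16 = 40

40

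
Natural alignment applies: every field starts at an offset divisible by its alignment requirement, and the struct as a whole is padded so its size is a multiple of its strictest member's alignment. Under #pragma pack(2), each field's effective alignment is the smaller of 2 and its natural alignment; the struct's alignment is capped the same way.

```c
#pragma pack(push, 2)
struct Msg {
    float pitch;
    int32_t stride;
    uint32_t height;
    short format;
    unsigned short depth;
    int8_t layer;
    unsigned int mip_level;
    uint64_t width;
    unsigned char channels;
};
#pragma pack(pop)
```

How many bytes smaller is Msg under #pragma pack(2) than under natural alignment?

8

natural layout:
  0..4  pitch  (4B, 4-aligned)
  4..8  stride  (4B, 4-aligned)
  8..12  height  (4B, 4-aligned)
  12..14  format  (2B, 2-aligned)
  14..16  depth  (2B, 2-aligned)
  16..17  layer  (1B, 1-aligned)
  17..20  -- padding (3B)
  20..24  mip_level  (4B, 4-aligned)
  24..32  width  (8B, 8-aligned)
  32..33  channels  (1B, 1-aligned)
  33..40  -- tail padding (7B)
  sizeof = 40, alignof = 8
packed(2) layout:
  0..4  pitch  (4B, 2-aligned)
  4..8  stride  (4B, 2-aligned)
  8..12  height  (4B, 2-aligned)
  12..14  format  (2B, 2-aligned)
  14..16  depth  (2B, 2-aligned)
  16..17  layer  (1B, 1-aligned)
  17..18  -- padding (1B)
  18..22  mip_level  (4B, 2-aligned)
  22..30  width  (8B, 2-aligned)
  30..31  channels  (1B, 1-aligned)
  31..32  -- tail padding (1B)
  sizeof = 32, alignof = 2
40 − 32 = 8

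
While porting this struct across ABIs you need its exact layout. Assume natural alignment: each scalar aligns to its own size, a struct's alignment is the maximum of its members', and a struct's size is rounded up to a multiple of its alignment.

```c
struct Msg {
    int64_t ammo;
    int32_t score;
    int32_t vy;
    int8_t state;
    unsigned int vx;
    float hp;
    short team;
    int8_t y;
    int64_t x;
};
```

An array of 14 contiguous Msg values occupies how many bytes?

0..8  ammo  (8B, 8-aligned)
8..12  score  (4B, 4-aligned)
12..16  vy  (4B, 4-aligned)
16..17  state  (1B, 1-aligned)
17..20  -- padding (3B)
20..24  vx  (4B, 4-aligned)
24..28  hp  (4B, 4-aligned)
28..30  team  (2B, 2-aligned)
30..31  y  (1B, 1-aligned)
31..32  -- padding (1B)
32..40  x  (8B, 8-aligned)
sizeof = 40, alignof = 8
array of 14: 14 × 40 = 560

560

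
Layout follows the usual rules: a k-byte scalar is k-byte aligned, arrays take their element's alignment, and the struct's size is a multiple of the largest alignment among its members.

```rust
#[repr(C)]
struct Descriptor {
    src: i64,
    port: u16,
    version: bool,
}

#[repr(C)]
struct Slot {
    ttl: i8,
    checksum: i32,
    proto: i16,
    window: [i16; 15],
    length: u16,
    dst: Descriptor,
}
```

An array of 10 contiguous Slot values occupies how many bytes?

Descriptor: 0..8  src  (8B, 8-aligned); 8..10  port  (2B, 2-aligned); 10..11  version  (1B, 1-aligned); 11..16  -- tail padding (5B); sizeof = 16, alignof = 8
0..1  ttl  (1B, 1-aligned)
1..4  -- padding (3B)
4..8  checksum  (4B, 4-aligned)
8..10  proto  (2B, 2-aligned)
10..40  window  (30B, 2-aligned)
40..42  length  (2B, 2-aligned)
42..48  -- padding (6B)
48..64  dst  (16B, 8-aligned)
sizeof = 64, alignof = 8
array of 10: 10 × 64 = 640

640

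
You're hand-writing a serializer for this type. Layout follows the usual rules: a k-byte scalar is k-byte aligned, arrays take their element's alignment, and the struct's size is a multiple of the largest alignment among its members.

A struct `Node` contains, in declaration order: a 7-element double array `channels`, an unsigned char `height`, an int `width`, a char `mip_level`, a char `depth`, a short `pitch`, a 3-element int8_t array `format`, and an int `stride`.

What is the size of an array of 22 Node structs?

@0: channels [56B, align 8] → 56
@56: height [1B, align 1] → 57
+3 pad (align 4)
@60: width [4B, align 4] → 64
@64: mip_level [1B, align 1] → 65
@65: depth [1B, align 1] → 66
@66: pitch [2B, align 2] → 68
@68: format [3B, align 1] → 71
+1 pad (align 4)
@72: stride [4B, align 4] → 76
+4 tail pad (align 8)
size 80, align 8
array of 22: 22 × 80 = 1760

1760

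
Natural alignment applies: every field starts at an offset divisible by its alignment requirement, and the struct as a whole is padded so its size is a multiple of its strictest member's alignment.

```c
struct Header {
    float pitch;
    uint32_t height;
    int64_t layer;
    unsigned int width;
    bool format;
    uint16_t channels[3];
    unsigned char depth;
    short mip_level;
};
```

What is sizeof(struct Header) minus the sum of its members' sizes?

2

@0: pitch [4B, align 4] → 4
@4: height [4B, align 4] → 8
@8: layer [8B, align 8] → 16
@16: width [4B, align 4] → 20
@20: format [1B, align 1] → 21
+1 pad (align 2)
@22: channels [6B, align 2] → 28
@28: depth [1B, align 1] → 29
+1 pad (align 2)
@30: mip_level [2B, align 2] → 32
size 32, align 8
data bytes 30, size 32 → padding 2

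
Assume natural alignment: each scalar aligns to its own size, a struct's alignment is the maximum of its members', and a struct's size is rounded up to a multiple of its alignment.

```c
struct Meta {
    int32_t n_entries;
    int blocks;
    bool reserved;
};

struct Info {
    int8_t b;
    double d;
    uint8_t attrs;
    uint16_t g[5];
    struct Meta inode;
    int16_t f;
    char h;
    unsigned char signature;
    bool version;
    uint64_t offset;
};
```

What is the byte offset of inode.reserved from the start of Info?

Meta: @0: n_entries [4B, align 4] → 4; @4: blocks [4B, align 4] → 8; @8: reserved [1B, align 1] → 9; +3 tail pad (align 4); size 12, align 4
@0: b [1B, align 1] → 1
+7 pad (align 8)
@8: d [8B, align 8] → 16
@16: attrs [1B, align 1] → 17
+1 pad (align 2)
@18: g [10B, align 2] → 28
@28: inode [12B, align 4] → 40
within Meta: reserved at 8
28 + 8 = 36

36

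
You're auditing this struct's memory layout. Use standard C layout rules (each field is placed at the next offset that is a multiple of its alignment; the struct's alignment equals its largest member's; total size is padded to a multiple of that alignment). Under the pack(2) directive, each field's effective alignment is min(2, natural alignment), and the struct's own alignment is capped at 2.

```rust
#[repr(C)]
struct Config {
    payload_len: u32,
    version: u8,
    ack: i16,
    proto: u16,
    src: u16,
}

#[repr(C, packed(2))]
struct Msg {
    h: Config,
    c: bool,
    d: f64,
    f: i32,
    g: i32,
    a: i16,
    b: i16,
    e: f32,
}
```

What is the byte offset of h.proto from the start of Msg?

8

Config: @0: payload_len [4B, align 4] → 4; @4: version [1B, align 1] → 5; +1 pad (align 2); @6: ack [2B, align 2] → 8; @8: proto [2B, align 2] → 10; @10: src [2B, align 2] → 12; size 12, align 4
@0: h [12B, align 2] → 12
within Config: proto at 8
0 + 8 = 8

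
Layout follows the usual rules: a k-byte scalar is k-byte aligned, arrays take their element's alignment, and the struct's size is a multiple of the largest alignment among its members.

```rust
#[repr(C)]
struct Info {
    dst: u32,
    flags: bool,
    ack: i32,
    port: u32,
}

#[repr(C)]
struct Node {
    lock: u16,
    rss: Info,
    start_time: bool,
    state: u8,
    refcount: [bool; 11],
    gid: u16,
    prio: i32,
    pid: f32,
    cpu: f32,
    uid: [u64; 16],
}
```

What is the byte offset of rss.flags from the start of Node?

Info: 0..4  dst  (4B, 4-aligned); 4..5  flags  (1B, 1-aligned); 5..8  -- padding (3B); 8..12  ack  (4B, 4-aligned); 12..16  port  (4B, 4-aligned); sizeof = 16, alignof = 4
0..2  lock  (2B, 2-aligned)
2..4  -- padding (2B)
4..20  rss  (16B, 4-aligned)
within Info: flags at 4
4 + 4 = 8

8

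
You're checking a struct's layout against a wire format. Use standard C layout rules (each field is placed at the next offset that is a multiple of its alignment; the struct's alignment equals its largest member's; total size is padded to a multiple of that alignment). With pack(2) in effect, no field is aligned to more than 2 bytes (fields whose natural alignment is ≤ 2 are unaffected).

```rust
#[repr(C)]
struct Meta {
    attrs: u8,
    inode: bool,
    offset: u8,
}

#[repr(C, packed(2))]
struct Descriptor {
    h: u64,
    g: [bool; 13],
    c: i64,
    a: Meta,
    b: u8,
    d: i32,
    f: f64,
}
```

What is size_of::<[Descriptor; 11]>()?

506

Meta: @0: attrs [1B, align 1] → 1; @1: inode [1B, align 1] → 2; @2: offset [1B, align 1] → 3; size 3, align 1
@0: h [8B, align 2] → 8
@8: g [13B, align 1] → 21
+1 pad (align 2)
@22: c [8B, align 2] → 30
@30: a [3B, align 1] → 33
@33: b [1B, align 1] → 34
@34: d [4B, align 2] → 38
@38: f [8B, align 2] → 46
size 46, align 2
array of 11: 11 × 46 = 506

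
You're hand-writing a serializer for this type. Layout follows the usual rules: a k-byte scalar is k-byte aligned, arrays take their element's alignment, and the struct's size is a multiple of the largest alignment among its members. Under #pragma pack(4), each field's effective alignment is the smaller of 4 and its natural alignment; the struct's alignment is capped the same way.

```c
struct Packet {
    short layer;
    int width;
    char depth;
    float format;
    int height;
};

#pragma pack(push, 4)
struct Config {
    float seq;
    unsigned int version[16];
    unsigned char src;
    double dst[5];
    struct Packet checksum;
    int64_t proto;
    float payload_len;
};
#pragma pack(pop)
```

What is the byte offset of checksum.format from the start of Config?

Packet: 0..2  layer  (2B, 2-aligned); 2..4  -- padding (2B); 4..8  width  (4B, 4-aligned); 8..9  depth  (1B, 1-aligned); 9..12  -- padding (3B); 12..16  format  (4B, 4-aligned); 16..20  height  (4B, 4-aligned); sizeof = 20, alignof = 4
0..4  seq  (4B, 4-aligned)
4..68  version  (64B, 4-aligned)
68..69  src  (1B, 1-aligned)
69..72  -- padding (3B)
72..112  dst  (40B, 4-aligned)
112..132  checksum  (20B, 4-aligned)
within Packet: format at 12
112 + 12 = 124

124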